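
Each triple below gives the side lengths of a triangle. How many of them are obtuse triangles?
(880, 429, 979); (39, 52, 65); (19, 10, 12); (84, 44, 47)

(880,429,979): 429²+880² = 958441 = 979² → right
(39,52,65): 39²+52² = 4225 = 65² → right
(19,10,12): 10²+12² = 244 < 361 = 19² → obtuse
(84,44,47): 44²+47² = 4145 < 7056 = 84² → obtuse
2 of the 4 are obtuse.

2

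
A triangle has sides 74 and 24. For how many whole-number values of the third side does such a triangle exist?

The third side lies in the open interval (50, 98).
Integers from 51 to 97 inclusive: 97 − 51 + 1 = 47.

47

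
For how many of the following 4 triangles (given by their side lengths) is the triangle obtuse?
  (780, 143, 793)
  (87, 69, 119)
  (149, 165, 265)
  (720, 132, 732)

(780,143,793): 143²+780² = 628849 = 793² → right
(87,69,119): 69²+87² = 12330 < 14161 = 119² → obtuse
(149,165,265): 149²+165² = 49426 < 70225 = 265² → obtuse
(720,132,732): 132²+720² = 535824 = 732² → right
2 of the 4 are obtuse.

2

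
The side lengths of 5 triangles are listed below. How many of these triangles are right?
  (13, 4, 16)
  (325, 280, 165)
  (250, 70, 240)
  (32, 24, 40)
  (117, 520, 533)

(13,4,16): 4²+13² = 185 < 256 = 16² → obtuse
(325,280,165): 165²+280² = 105625 = 325² → right
(250,70,240): 70²+240² = 62500 = 250² → right
(32,24,40): 24²+32² = 1600 = 40² → right
(117,520,533): 117²+520² = 284089 = 533² → right
4 of the 5 are right.

4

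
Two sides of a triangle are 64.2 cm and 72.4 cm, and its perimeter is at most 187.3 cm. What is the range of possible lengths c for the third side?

Triangle inequality alone gives 8.2 < c < 136.6.
The perimeter condition gives c ≤ 187.3 − 64.2 − 72.4 = 50.7.
Intersecting the two: 8.2 < c ≤ 50.7.

8.2 < c ≤ 50.7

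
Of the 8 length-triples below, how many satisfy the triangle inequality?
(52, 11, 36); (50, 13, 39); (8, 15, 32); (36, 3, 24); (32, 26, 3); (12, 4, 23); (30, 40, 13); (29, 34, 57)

3

(11,36,52): 11+36 ≤ 52 → not valid
(13,39,50): 13+39 > 50 → valid
(8,15,32): 8+15 ≤ 32 → not valid
(3,24,36): 3+24 ≤ 36 → not valid
(3,26,32): 3+26 ≤ 32 → not valid
(4,12,23): 4+12 ≤ 23 → not valid
(13,30,40): 13+30 > 40 → valid
(29,34,57): 29+34 > 57 → valid
3 of the 8 triples form a triangle.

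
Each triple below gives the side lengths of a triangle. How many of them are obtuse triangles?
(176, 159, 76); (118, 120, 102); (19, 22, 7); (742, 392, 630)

1

(176,159,76): 76²+159² = 31057 > 30976 = 176² → acute
(118,120,102): 102²+118² = 24328 > 14400 = 120² → acute
(19,22,7): 7²+19² = 410 < 484 = 22² → obtuse
(742,392,630): 392²+630² = 550564 = 742² → right
1 of the 4 is obtuse.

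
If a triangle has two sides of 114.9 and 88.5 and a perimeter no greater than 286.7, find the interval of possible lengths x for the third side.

26.4 < x ≤ 83.3

Triangle inequality alone gives 26.4 < x < 203.4.
The perimeter condition gives x ≤ 286.7 − 114.9 − 88.5 = 83.3.
Intersecting the two: 26.4 < x ≤ 83.3.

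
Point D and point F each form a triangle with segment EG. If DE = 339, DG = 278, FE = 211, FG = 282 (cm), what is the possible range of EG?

71 < EG < 493

From triangle DEG: |339 − 278| < EG < 339 + 278, i.e. 61 < EG < 617.
From triangle FEG: 71 < EG < 493.
Both must hold, so EG lies in the intersection.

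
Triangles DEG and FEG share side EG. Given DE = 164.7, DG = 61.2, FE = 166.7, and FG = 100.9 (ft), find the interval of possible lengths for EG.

103.5 < EG < 225.9

From triangle DEG: |164.7 − 61.2| < EG < 164.7 + 61.2, i.e. 103.5 < EG < 225.9.
From triangle FEG: 65.8 < EG < 267.6.
Both must hold, so EG lies in the intersection.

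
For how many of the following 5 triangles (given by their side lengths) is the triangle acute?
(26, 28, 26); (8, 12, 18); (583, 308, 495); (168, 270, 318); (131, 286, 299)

(26,28,26): 26²+26² = 1352 > 784 = 28² → acute
(8,12,18): 8²+12² = 208 < 324 = 18² → obtuse
(583,308,495): 308²+495² = 339889 = 583² → right
(168,270,318): 168²+270² = 101124 = 318² → right
(131,286,299): 131²+286² = 98957 > 89401 = 299² → acute
2 of the 5 are acute.

2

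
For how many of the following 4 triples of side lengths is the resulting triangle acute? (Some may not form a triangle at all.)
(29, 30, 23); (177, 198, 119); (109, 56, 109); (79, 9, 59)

3

(29,30,23): 23²+29² = 1370 > 900 = 30² → acute
(177,198,119): 119²+177² = 45490 > 39204 = 198² → acute
(109,56,109): 56²+109² = 15017 > 11881 = 109² → acute
(79,9,59): 9+59 ≤ 79, not a triangle
3 of the 4 are acute.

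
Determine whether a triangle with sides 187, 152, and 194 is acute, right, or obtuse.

Compare the square of the longest side to the sum of squares of the other two: 152² + 187² = 58073 > 37636 = 194².

acute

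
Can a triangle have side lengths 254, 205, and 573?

The longest side is 573, but the other two sum to only 459.
459 < 573, so the triangle inequality fails.

No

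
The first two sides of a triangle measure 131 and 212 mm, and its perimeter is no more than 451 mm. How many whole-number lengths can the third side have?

27

Triangle inequality: 81 < x < 343. Perimeter ≤ 451 gives x ≤ 451 − 131 − 212 = 108.
So 81 < x ≤ 108; integers 82 through 108: 27 values.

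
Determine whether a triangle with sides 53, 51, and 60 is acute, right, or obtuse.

Compare the square of the longest side to the sum of squares of the other two: 51² + 53² = 5410 > 3600 = 60².

acute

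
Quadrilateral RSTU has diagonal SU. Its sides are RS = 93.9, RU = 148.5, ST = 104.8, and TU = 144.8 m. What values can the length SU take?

From triangle RSU: |93.9 − 148.5| < SU < 93.9 + 148.5, i.e. 54.6 < SU < 242.4.
From triangle TSU: 40.0 < SU < 249.6.
Both must hold, so SU lies in the intersection.

54.6 < SU < 242.4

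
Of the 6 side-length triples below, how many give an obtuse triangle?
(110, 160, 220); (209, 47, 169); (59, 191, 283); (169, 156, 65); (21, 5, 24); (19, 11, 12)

(110,160,220): 110²+160² = 37700 < 48400 = 220² → obtuse
(209,47,169): 47²+169² = 30770 < 43681 = 209² → obtuse
(59,191,283): 59+191 ≤ 283, not a triangle
(169,156,65): 65²+156² = 28561 = 169² → right
(21,5,24): 5²+21² = 466 < 576 = 24² → obtuse
(19,11,12): 11²+12² = 265 < 361 = 19² → obtuse
4 of the 6 are obtuse.

4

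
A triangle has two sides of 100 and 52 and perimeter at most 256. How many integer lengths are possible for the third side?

Triangle inequality: 48 < x < 152. Perimeter ≤ 256 gives x ≤ 256 − 100 − 52 = 104.
So 48 < x ≤ 104; integers 49 through 104: 56 values.

56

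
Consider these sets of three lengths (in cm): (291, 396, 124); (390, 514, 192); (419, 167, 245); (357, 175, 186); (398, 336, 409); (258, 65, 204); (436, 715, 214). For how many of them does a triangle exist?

(124,291,396): 124+291 > 396 → valid
(192,390,514): 192+390 > 514 → valid
(167,245,419): 167+245 ≤ 419 → not valid
(175,186,357): 175+186 > 357 → valid
(336,398,409): 336+398 > 409 → valid
(65,204,258): 65+204 > 258 → valid
(214,436,715): 214+436 ≤ 715 → not valid
5 of the 7 triples form a triangle.

5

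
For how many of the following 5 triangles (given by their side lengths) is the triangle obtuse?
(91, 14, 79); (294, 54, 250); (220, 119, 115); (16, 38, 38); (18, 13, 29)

4

(91,14,79): 14²+79² = 6437 < 8281 = 91² → obtuse
(294,54,250): 54²+250² = 65416 < 86436 = 294² → obtuse
(220,119,115): 115²+119² = 27386 < 48400 = 220² → obtuse
(16,38,38): 16²+38² = 1700 > 1444 = 38² → acute
(18,13,29): 13²+18² = 493 < 841 = 29² → obtuse
4 of the 5 are obtuse.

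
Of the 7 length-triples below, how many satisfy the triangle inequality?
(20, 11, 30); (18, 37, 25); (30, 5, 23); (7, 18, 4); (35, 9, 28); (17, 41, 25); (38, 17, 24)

5

(11,20,30): 11+20 > 30 → valid
(18,25,37): 18+25 > 37 → valid
(5,23,30): 5+23 ≤ 30 → not valid
(4,7,18): 4+7 ≤ 18 → not valid
(9,28,35): 9+28 > 35 → valid
(17,25,41): 17+25 > 41 → valid
(17,24,38): 17+24 > 38 → valid
5 of the 7 triples form a triangle.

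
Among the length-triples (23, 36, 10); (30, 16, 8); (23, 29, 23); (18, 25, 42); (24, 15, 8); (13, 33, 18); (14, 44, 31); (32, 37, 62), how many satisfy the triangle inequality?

4

(10,23,36): 10+23 ≤ 36 → not valid
(8,16,30): 8+16 ≤ 30 → not valid
(23,23,29): 23+23 > 29 → valid
(18,25,42): 18+25 > 42 → valid
(8,15,24): 8+15 ≤ 24 → not valid
(13,18,33): 13+18 ≤ 33 → not valid
(14,31,44): 14+31 > 44 → valid
(32,37,62): 32+37 > 62 → valid
4 of the 8 triples form a triangle.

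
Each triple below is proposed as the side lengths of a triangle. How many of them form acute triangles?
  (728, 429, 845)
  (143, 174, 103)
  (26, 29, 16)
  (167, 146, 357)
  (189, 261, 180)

2

(728,429,845): 429²+728² = 714025 = 845² → right
(143,174,103): 103²+143² = 31058 > 30276 = 174² → acute
(26,29,16): 16²+26² = 932 > 841 = 29² → acute
(167,146,357): 146+167 ≤ 357, not a triangle
(189,261,180): 180²+189² = 68121 = 261² → right
2 of the 5 are acute.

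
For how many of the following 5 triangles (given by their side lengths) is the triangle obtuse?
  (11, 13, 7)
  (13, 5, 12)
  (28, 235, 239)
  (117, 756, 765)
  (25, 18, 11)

(11,13,7): 7²+11² = 170 > 169 = 13² → acute
(13,5,12): 5²+12² = 169 = 13² → right
(28,235,239): 28²+235² = 56009 < 57121 = 239² → obtuse
(117,756,765): 117²+756² = 585225 = 765² → right
(25,18,11): 11²+18² = 445 < 625 = 25² → obtuse
2 of the 5 are obtuse.

2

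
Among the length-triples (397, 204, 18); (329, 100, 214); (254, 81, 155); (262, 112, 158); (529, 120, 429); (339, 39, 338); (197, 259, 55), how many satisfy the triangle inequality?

(18,204,397): 18+204 ≤ 397 → not valid
(100,214,329): 100+214 ≤ 329 → not valid
(81,155,254): 81+155 ≤ 254 → not valid
(112,158,262): 112+158 > 262 → valid
(120,429,529): 120+429 > 529 → valid
(39,338,339): 39+338 > 339 → valid
(55,197,259): 55+197 ≤ 259 → not valid
3 of the 7 triples form a triangle.

3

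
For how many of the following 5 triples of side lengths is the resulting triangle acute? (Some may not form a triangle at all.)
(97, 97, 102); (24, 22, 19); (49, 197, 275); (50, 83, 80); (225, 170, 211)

(97,97,102): 97²+97² = 18818 > 10404 = 102² → acute
(24,22,19): 19²+22² = 845 > 576 = 24² → acute
(49,197,275): 49+197 ≤ 275, not a triangle
(50,83,80): 50²+80² = 8900 > 6889 = 83² → acute
(225,170,211): 170²+211² = 73421 > 50625 = 225² → acute
4 of the 5 are acute.

4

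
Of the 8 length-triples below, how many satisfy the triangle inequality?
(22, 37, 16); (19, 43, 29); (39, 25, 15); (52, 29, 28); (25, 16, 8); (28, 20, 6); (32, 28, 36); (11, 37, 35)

6

(16,22,37): 16+22 > 37 → valid
(19,29,43): 19+29 > 43 → valid
(15,25,39): 15+25 > 39 → valid
(28,29,52): 28+29 > 52 → valid
(8,16,25): 8+16 ≤ 25 → not valid
(6,20,28): 6+20 ≤ 28 → not valid
(28,32,36): 28+32 > 36 → valid
(11,35,37): 11+35 > 37 → valid
6 of the 8 triples form a triangle.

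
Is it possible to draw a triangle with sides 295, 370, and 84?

Yes

The longest side is 370, and the other two sum to 379.
Since 379 > 370, the triangle inequality holds.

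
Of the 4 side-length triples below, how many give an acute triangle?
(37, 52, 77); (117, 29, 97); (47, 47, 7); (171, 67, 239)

1

(37,52,77): 37²+52² = 4073 < 5929 = 77² → obtuse
(117,29,97): 29²+97² = 10250 < 13689 = 117² → obtuse
(47,47,7): 7²+47² = 2258 > 2209 = 47² → acute
(171,67,239): 67+171 ≤ 239, not a triangle
1 of the 4 is acute.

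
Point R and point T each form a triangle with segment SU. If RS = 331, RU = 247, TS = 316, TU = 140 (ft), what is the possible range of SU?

From triangle RSU: |331 − 247| < SU < 331 + 247, i.e. 84 < SU < 578.
From triangle TSU: 176 < SU < 456.
Both must hold, so SU lies in the intersection.

176 < SU < 456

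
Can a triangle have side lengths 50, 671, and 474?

No

The longest side is 671, but the other two sum to only 524.
524 < 671, so the triangle inequality fails.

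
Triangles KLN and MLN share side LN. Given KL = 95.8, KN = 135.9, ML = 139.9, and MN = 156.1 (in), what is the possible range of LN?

40.1 < LN < 231.7

From triangle KLN: |95.8 − 135.9| < LN < 95.8 + 135.9, i.e. 40.1 < LN < 231.7.
From triangle MLN: 16.2 < LN < 296.0.
Both must hold, so LN lies in the intersection.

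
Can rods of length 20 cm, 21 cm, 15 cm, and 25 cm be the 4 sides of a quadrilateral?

Yes

A quadrilateral exists iff every side is shorter than the sum of the others — equivalently, the longest side is less than the sum of the rest.
Longest side 25 < 56 (sum of the remaining 3), so yes.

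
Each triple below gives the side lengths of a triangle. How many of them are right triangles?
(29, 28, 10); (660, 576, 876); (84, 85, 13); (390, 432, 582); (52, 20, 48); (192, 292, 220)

(29,28,10): 10²+28² = 884 > 841 = 29² → acute
(660,576,876): 576²+660² = 767376 = 876² → right
(84,85,13): 13²+84² = 7225 = 85² → right
(390,432,582): 390²+432² = 338724 = 582² → right
(52,20,48): 20²+48² = 2704 = 52² → right
(192,292,220): 192²+220² = 85264 = 292² → right
5 of the 6 are right.

5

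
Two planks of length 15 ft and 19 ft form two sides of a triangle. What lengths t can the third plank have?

By the triangle inequality, t must be less than 15 + 19 = 34 and greater than |15 − 19| = 4.

4 < t < 34 (ft)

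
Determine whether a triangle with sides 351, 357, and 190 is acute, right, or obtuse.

acute

Compare the square of the longest side to the sum of squares of the other two: 190² + 351² = 159301 > 127449 = 357².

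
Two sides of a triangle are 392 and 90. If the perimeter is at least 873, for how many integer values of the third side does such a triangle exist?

91

Triangle inequality: 302 < x < 482. Perimeter ≥ 873 gives x ≥ 873 − 392 − 90 = 391.
So 391 ≤ x < 482; integers 391 through 481: 91 values.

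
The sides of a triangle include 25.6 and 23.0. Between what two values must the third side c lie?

2.6 < c < 48.6

By the triangle inequality, c must be less than 25.6 + 23.0 = 48.6 and greater than |25.6 − 23.0| = 2.6.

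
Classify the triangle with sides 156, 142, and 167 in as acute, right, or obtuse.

acute

Compare the square of the longest side to the sum of squares of the other two: 142² + 156² = 44500 > 27889 = 167².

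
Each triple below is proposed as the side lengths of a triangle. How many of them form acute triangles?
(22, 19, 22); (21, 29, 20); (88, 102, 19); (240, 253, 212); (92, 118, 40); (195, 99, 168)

(22,19,22): 19²+22² = 845 > 484 = 22² → acute
(21,29,20): 20²+21² = 841 = 29² → right
(88,102,19): 19²+88² = 8105 < 10404 = 102² → obtuse
(240,253,212): 212²+240² = 102544 > 64009 = 253² → acute
(92,118,40): 40²+92² = 10064 < 13924 = 118² → obtuse
(195,99,168): 99²+168² = 38025 = 195² → right
2 of the 6 are acute.

2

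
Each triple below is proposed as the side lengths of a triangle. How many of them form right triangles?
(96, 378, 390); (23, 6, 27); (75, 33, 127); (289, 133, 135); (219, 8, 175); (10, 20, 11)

1

(96,378,390): 96²+378² = 152100 = 390² → right
(23,6,27): 6²+23² = 565 < 729 = 27² → obtuse
(75,33,127): 33+75 ≤ 127, not a triangle
(289,133,135): 133+135 ≤ 289, not a triangle
(219,8,175): 8+175 ≤ 219, not a triangle
(10,20,11): 10²+11² = 221 < 400 = 20² → obtuse
1 of the 6 is right.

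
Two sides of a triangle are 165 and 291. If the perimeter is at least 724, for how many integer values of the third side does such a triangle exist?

Triangle inequality: 126 < x < 456. Perimeter ≥ 724 gives x ≥ 724 − 165 − 291 = 268.
So 268 ≤ x < 456; integers 268 through 455: 188 values.

188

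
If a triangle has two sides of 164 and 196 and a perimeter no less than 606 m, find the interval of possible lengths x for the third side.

246 ≤ x < 360 m

Triangle inequality alone gives 32 < x < 360.
The perimeter condition gives x ≥ 606 − 164 − 196 = 246.
Intersecting the two: 246 ≤ x < 360.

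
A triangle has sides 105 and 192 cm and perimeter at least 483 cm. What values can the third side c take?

Triangle inequality alone gives 87 < c < 297.
The perimeter condition gives c ≥ 483 − 105 − 192 = 186.
Intersecting the two: 186 ≤ c < 297.

186 ≤ c < 297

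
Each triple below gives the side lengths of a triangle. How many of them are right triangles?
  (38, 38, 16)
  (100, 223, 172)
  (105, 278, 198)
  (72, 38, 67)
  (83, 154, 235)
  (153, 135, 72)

1

(38,38,16): 16²+38² = 1700 > 1444 = 38² → acute
(100,223,172): 100²+172² = 39584 < 49729 = 223² → obtuse
(105,278,198): 105²+198² = 50229 < 77284 = 278² → obtuse
(72,38,67): 38²+67² = 5933 > 5184 = 72² → acute
(83,154,235): 83²+154² = 30605 < 55225 = 235² → obtuse
(153,135,72): 72²+135² = 23409 = 153² → right
1 of the 6 is right.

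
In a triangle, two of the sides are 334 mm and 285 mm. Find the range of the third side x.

49 < x < 619 (mm)

By the triangle inequality, x must be less than 334 + 285 = 619 and greater than |334 − 285| = 49.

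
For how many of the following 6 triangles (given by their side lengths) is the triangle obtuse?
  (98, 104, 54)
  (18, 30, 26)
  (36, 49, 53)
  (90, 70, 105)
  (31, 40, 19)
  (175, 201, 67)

(98,104,54): 54²+98² = 12520 > 10816 = 104² → acute
(18,30,26): 18²+26² = 1000 > 900 = 30² → acute
(36,49,53): 36²+49² = 3697 > 2809 = 53² → acute
(90,70,105): 70²+90² = 13000 > 11025 = 105² → acute
(31,40,19): 19²+31² = 1322 < 1600 = 40² → obtuse
(175,201,67): 67²+175² = 35114 < 40401 = 201² → obtuse
2 of the 6 are obtuse.

2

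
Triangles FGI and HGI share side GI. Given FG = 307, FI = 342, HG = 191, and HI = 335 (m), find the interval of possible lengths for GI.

144 < GI < 526

From triangle FGI: |307 − 342| < GI < 307 + 342, i.e. 35 < GI < 649.
From triangle HGI: 144 < GI < 526.
Both must hold, so GI lies in the intersection.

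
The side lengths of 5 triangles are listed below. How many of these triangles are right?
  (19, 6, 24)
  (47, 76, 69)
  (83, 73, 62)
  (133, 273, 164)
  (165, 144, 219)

(19,6,24): 6²+19² = 397 < 576 = 24² → obtuse
(47,76,69): 47²+69² = 6970 > 5776 = 76² → acute
(83,73,62): 62²+73² = 9173 > 6889 = 83² → acute
(133,273,164): 133²+164² = 44585 < 74529 = 273² → obtuse
(165,144,219): 144²+165² = 47961 = 219² → right
1 of the 5 is right.

1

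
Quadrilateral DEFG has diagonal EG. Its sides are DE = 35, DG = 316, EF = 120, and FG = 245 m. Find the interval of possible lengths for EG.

From triangle DEG: |35 − 316| < EG < 35 + 316, i.e. 281 < EG < 351.
From triangle FEG: 125 < EG < 365.
Both must hold, so EG lies in the intersection.

281 < EG < 351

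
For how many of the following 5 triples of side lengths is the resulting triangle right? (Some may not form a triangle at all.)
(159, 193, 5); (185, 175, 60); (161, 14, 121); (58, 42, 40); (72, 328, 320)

3

(159,193,5): 5+159 ≤ 193, not a triangle
(185,175,60): 60²+175² = 34225 = 185² → right
(161,14,121): 14+121 ≤ 161, not a triangle
(58,42,40): 40²+42² = 3364 = 58² → right
(72,328,320): 72²+320² = 107584 = 328² → right
3 of the 5 are right.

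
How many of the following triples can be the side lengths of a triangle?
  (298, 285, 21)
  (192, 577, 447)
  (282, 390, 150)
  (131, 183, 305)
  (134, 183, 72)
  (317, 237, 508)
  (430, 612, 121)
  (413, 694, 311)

(21,285,298): 21+285 > 298 → valid
(192,447,577): 192+447 > 577 → valid
(150,282,390): 150+282 > 390 → valid
(131,183,305): 131+183 > 305 → valid
(72,134,183): 72+134 > 183 → valid
(237,317,508): 237+317 > 508 → valid
(121,430,612): 121+430 ≤ 612 → not valid
(311,413,694): 311+413 > 694 → valid
7 of the 8 triples form a triangle.

7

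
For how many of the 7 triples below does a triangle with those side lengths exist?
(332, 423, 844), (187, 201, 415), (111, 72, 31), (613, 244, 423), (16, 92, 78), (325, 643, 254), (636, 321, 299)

(332,423,844): 332+423 ≤ 844 → not valid
(187,201,415): 187+201 ≤ 415 → not valid
(31,72,111): 31+72 ≤ 111 → not valid
(244,423,613): 244+423 > 613 → valid
(16,78,92): 16+78 > 92 → valid
(254,325,643): 254+325 ≤ 643 → not valid
(299,321,636): 299+321 ≤ 636 → not valid
2 of the 7 triples form a triangle.

2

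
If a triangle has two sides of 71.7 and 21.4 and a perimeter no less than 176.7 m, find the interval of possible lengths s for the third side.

Triangle inequality alone gives 50.3 < s < 93.1.
The perimeter condition gives s ≥ 176.7 − 71.7 − 21.4 = 83.6.
Intersecting the two: 83.6 ≤ s < 93.1.

83.6 ≤ s < 93.1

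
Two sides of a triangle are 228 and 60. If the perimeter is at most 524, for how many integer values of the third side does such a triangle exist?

Triangle inequality: 168 < x < 288. Perimeter ≤ 524 gives x ≤ 524 − 228 − 60 = 236.
So 168 < x ≤ 236; integers 169 through 236: 68 values.

68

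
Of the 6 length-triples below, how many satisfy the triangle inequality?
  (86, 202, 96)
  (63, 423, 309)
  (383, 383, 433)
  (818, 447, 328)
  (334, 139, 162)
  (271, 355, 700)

(86,96,202): 86+96 ≤ 202 → not valid
(63,309,423): 63+309 ≤ 423 → not valid
(383,383,433): 383+383 > 433 → valid
(328,447,818): 328+447 ≤ 818 → not valid
(139,162,334): 139+162 ≤ 334 → not valid
(271,355,700): 271+355 ≤ 700 → not valid
1 of the 6 triples forms a triangle.

1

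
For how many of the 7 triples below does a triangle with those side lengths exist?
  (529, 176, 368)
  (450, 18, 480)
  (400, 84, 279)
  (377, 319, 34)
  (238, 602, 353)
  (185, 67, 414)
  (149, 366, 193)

(176,368,529): 176+368 > 529 → valid
(18,450,480): 18+450 ≤ 480 → not valid
(84,279,400): 84+279 ≤ 400 → not valid
(34,319,377): 34+319 ≤ 377 → not valid
(238,353,602): 238+353 ≤ 602 → not valid
(67,185,414): 67+185 ≤ 414 → not valid
(149,193,366): 149+193 ≤ 366 → not valid
1 of the 7 triples forms a triangle.

1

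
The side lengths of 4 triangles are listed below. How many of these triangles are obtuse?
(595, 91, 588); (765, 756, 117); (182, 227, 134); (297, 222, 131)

(595,91,588): 91²+588² = 354025 = 595² → right
(765,756,117): 117²+756² = 585225 = 765² → right
(182,227,134): 134²+182² = 51080 < 51529 = 227² → obtuse
(297,222,131): 131²+222² = 66445 < 88209 = 297² → obtuse
2 of the 4 are obtuse.

2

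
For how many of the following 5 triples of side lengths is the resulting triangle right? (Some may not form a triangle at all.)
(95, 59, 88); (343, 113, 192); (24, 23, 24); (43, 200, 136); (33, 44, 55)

(95,59,88): 59²+88² = 11225 > 9025 = 95² → acute
(343,113,192): 113+192 ≤ 343, not a triangle
(24,23,24): 23²+24² = 1105 > 576 = 24² → acute
(43,200,136): 43+136 ≤ 200, not a triangle
(33,44,55): 33²+44² = 3025 = 55² → right
1 of the 5 is right.

1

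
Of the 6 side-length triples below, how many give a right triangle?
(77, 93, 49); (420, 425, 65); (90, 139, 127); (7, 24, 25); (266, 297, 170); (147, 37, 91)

(77,93,49): 49²+77² = 8330 < 8649 = 93² → obtuse
(420,425,65): 65²+420² = 180625 = 425² → right
(90,139,127): 90²+127² = 24229 > 19321 = 139² → acute
(7,24,25): 7²+24² = 625 = 25² → right
(266,297,170): 170²+266² = 99656 > 88209 = 297² → acute
(147,37,91): 37+91 ≤ 147, not a triangle
2 of the 6 are right.

2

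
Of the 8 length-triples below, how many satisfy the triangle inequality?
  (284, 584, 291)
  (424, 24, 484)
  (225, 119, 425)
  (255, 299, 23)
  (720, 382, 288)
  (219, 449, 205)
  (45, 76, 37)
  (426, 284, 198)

(284,291,584): 284+291 ≤ 584 → not valid
(24,424,484): 24+424 ≤ 484 → not valid
(119,225,425): 119+225 ≤ 425 → not valid
(23,255,299): 23+255 ≤ 299 → not valid
(288,382,720): 288+382 ≤ 720 → not valid
(205,219,449): 205+219 ≤ 449 → not valid
(37,45,76): 37+45 > 76 → valid
(198,284,426): 198+284 > 426 → valid
2 of the 8 triples form a triangle.

2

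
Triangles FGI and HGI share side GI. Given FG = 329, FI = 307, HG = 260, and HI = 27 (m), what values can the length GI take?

233 < GI < 287

From triangle FGI: |329 − 307| < GI < 329 + 307, i.e. 22 < GI < 636.
From triangle HGI: 233 < GI < 287.
Both must hold, so GI lies in the intersection.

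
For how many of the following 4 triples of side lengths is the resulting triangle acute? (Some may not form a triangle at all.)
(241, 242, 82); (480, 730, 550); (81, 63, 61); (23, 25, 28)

(241,242,82): 82²+241² = 64805 > 58564 = 242² → acute
(480,730,550): 480²+550² = 532900 = 730² → right
(81,63,61): 61²+63² = 7690 > 6561 = 81² → acute
(23,25,28): 23²+25² = 1154 > 784 = 28² → acute
3 of the 4 are acute.

3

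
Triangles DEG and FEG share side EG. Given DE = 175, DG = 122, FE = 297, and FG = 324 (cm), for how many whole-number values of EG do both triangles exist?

243

From triangle DEG: 53 < EG < 297.
From triangle FEG: 27 < EG < 621.
Intersection: 53 < EG < 297, so integers 54 through 296: 243 values.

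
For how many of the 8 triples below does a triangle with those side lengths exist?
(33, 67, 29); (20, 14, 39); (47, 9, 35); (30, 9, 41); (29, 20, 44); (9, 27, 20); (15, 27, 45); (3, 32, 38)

(29,33,67): 29+33 ≤ 67 → not valid
(14,20,39): 14+20 ≤ 39 → not valid
(9,35,47): 9+35 ≤ 47 → not valid
(9,30,41): 9+30 ≤ 41 → not valid
(20,29,44): 20+29 > 44 → valid
(9,20,27): 9+20 > 27 → valid
(15,27,45): 15+27 ≤ 45 → not valid
(3,32,38): 3+32 ≤ 38 → not valid
2 of the 8 triples form a triangle.

2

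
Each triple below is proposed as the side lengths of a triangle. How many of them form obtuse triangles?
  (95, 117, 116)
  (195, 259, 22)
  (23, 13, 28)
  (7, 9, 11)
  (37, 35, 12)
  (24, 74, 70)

(95,117,116): 95²+116² = 22481 > 13689 = 117² → acute
(195,259,22): 22+195 ≤ 259, not a triangle
(23,13,28): 13²+23² = 698 < 784 = 28² → obtuse
(7,9,11): 7²+9² = 130 > 121 = 11² → acute
(37,35,12): 12²+35² = 1369 = 37² → right
(24,74,70): 24²+70² = 5476 = 74² → right
1 of the 6 is obtuse.

1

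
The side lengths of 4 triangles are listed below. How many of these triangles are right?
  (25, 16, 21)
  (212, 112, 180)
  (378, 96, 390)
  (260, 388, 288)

(25,16,21): 16²+21² = 697 > 625 = 25² → acute
(212,112,180): 112²+180² = 44944 = 212² → right
(378,96,390): 96²+378² = 152100 = 390² → right
(260,388,288): 260²+288² = 150544 = 388² → right
3 of the 4 are right.

3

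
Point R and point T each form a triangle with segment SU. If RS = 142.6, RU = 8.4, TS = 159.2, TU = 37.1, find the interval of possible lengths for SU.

From triangle RSU: |142.6 − 8.4| < SU < 142.6 + 8.4, i.e. 134.2 < SU < 151.0.
From triangle TSU: 122.1 < SU < 196.3.
Both must hold, so SU lies in the intersection.

134.2 < SU < 151.0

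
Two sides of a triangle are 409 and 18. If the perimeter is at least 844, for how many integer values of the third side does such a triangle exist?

10

Triangle inequality: 391 < x < 427. Perimeter ≥ 844 gives x ≥ 844 − 409 − 18 = 417.
So 417 ≤ x < 427; integers 417 through 426: 10 values.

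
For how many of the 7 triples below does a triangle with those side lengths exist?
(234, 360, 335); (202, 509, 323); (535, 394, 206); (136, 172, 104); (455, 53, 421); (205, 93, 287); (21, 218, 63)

6

(234,335,360): 234+335 > 360 → valid
(202,323,509): 202+323 > 509 → valid
(206,394,535): 206+394 > 535 → valid
(104,136,172): 104+136 > 172 → valid
(53,421,455): 53+421 > 455 → valid
(93,205,287): 93+205 > 287 → valid
(21,63,218): 21+63 ≤ 218 → not valid
6 of the 7 triples form a triangle.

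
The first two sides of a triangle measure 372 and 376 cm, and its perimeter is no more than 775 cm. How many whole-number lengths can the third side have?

Triangle inequality: 4 < x < 748. Perimeter ≤ 775 gives x ≤ 775 − 372 − 376 = 27.
So 4 < x ≤ 27; integers 5 through 27: 23 values.

23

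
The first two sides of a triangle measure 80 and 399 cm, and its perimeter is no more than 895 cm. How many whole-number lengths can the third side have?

Triangle inequality: 319 < x < 479. Perimeter ≤ 895 gives x ≤ 895 − 80 − 399 = 416.
So 319 < x ≤ 416; integers 320 through 416: 97 values.

97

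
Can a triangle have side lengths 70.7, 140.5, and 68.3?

No

The longest side is 140.5, but the other two sum to only 139.0.
139.0 < 140.5, so the triangle inequality fails.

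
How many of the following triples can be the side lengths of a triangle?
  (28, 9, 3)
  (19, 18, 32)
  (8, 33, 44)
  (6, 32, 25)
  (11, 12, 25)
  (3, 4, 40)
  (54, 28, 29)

2

(3,9,28): 3+9 ≤ 28 → not valid
(18,19,32): 18+19 > 32 → valid
(8,33,44): 8+33 ≤ 44 → not valid
(6,25,32): 6+25 ≤ 32 → not valid
(11,12,25): 11+12 ≤ 25 → not valid
(3,4,40): 3+4 ≤ 40 → not valid
(28,29,54): 28+29 > 54 → valid
2 of the 7 triples form a triangle.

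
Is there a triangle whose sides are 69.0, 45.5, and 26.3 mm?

The longest side is 69.0, and the other two sum to 71.8.
Since 71.8 > 69.0, the triangle inequality holds.

Yes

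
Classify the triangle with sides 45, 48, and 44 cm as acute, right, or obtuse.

acute

Compare the square of the longest side to the sum of squares of the other two: 44² + 45² = 3961 > 2304 = 48².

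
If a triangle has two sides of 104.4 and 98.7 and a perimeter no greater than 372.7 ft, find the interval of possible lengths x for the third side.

Triangle inequality alone gives 5.7 < x < 203.1.
The perimeter condition gives x ≤ 372.7 − 104.4 − 98.7 = 169.6.
Intersecting the two: 5.7 < x ≤ 169.6.

5.7 < x ≤ 169.6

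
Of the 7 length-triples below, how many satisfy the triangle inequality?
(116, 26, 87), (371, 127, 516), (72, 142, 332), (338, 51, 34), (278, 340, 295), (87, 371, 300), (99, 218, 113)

(26,87,116): 26+87 ≤ 116 → not valid
(127,371,516): 127+371 ≤ 516 → not valid
(72,142,332): 72+142 ≤ 332 → not valid
(34,51,338): 34+51 ≤ 338 → not valid
(278,295,340): 278+295 > 340 → valid
(87,300,371): 87+300 > 371 → valid
(99,113,218): 99+113 ≤ 218 → not valid
2 of the 7 triples form a triangle.

2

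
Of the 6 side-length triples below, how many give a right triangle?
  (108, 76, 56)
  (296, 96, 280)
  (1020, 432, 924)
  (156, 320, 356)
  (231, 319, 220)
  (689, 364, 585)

(108,76,56): 56²+76² = 8912 < 11664 = 108² → obtuse
(296,96,280): 96²+280² = 87616 = 296² → right
(1020,432,924): 432²+924² = 1040400 = 1020² → right
(156,320,356): 156²+320² = 126736 = 356² → right
(231,319,220): 220²+231² = 101761 = 319² → right
(689,364,585): 364²+585² = 474721 = 689² → right
5 of the 6 are right.

5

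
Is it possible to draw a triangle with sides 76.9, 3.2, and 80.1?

No

The two shorter sides sum to 80.1, exactly equal to the longest side 80.1.
That gives only a degenerate (flat) triangle — the inequality must be strict.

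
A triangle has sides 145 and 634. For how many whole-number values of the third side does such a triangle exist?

289

The third side lies in the open interval (489, 779).
Integers from 490 to 778 inclusive: 778 − 490 + 1 = 289.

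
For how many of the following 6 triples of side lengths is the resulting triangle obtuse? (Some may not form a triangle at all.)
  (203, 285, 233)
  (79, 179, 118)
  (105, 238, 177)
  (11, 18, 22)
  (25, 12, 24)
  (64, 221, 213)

3

(203,285,233): 203²+233² = 95498 > 81225 = 285² → acute
(79,179,118): 79²+118² = 20165 < 32041 = 179² → obtuse
(105,238,177): 105²+177² = 42354 < 56644 = 238² → obtuse
(11,18,22): 11²+18² = 445 < 484 = 22² → obtuse
(25,12,24): 12²+24² = 720 > 625 = 25² → acute
(64,221,213): 64²+213² = 49465 > 48841 = 221² → acute
3 of the 6 are obtuse.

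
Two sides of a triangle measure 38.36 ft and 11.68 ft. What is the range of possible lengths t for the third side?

26.68 < t < 50.04

By the triangle inequality, t must be less than 38.36 + 11.68 = 50.04 and greater than |38.36 − 11.68| = 26.68.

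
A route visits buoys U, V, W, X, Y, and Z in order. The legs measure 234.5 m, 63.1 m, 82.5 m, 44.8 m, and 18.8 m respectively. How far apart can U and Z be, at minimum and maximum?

25.3 ≤ UZ ≤ 443.7 m

The maximum is all hops collinear in one direction: 234.5 + 63.1 + 82.5 + 44.8 + 18.8 = 443.7.
The longest hop is 234.5; the others sum to 209.2. Folding the others back against it leaves at least 234.5 − 209.2 = 25.3.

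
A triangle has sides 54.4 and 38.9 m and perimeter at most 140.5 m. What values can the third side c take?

15.5 < c ≤ 47.2

Triangle inequality alone gives 15.5 < c < 93.3.
The perimeter condition gives c ≤ 140.5 − 54.4 − 38.9 = 47.2.
Intersecting the two: 15.5 < c ≤ 47.2.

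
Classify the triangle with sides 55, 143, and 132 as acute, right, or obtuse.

Compare the square of the longest side to the sum of squares of the other two: 55² + 132² = 20449 = 143².

right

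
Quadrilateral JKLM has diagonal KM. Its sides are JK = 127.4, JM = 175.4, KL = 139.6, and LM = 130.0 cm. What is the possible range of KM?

48.0 < KM < 269.6

From triangle JKM: |127.4 − 175.4| < KM < 127.4 + 175.4, i.e. 48.0 < KM < 302.8.
From triangle LKM: 9.6 < KM < 269.6.
Both must hold, so KM lies in the intersection.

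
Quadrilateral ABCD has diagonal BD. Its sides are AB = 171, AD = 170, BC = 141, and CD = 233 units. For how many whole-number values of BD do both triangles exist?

From triangle ABD: 1 < BD < 341.
From triangle CBD: 92 < BD < 374.
Intersection: 92 < BD < 341, so integers 93 through 340: 248 values.

248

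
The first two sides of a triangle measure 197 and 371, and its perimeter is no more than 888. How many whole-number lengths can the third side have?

Triangle inequality: 174 < x < 568. Perimeter ≤ 888 gives x ≤ 888 − 197 − 371 = 320.
So 174 < x ≤ 320; integers 175 through 320: 146 values.

146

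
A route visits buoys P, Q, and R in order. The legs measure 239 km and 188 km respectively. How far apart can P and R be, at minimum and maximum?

By the triangle inequality, |239 − 188| ≤ PR ≤ 239 + 188.

51 ≤ PR ≤ 427 km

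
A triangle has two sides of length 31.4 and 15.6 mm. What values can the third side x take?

15.8 < x < 47.0

By the triangle inequality, x must be less than 31.4 + 15.6 = 47.0 and greater than |31.4 − 15.6| = 15.8.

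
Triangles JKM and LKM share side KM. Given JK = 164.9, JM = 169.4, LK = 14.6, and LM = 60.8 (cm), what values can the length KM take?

From triangle JKM: |164.9 − 169.4| < KM < 164.9 + 169.4, i.e. 4.5 < KM < 334.3.
From triangle LKM: 46.2 < KM < 75.4.
Both must hold, so KM lies in the intersection.

46.2 < KM < 75.4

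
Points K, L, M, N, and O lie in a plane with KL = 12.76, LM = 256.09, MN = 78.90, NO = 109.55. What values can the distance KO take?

54.88 ≤ KO ≤ 457.30

The maximum is all hops collinear in one direction: 12.76 + 256.09 + 78.90 + 109.55 = 457.30.
The longest hop is 256.09; the others sum to 201.21. Folding the others back against it leaves at least 256.09 − 201.21 = 54.88.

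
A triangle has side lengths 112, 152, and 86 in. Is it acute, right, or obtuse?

obtuse

Compare the square of the longest side to the sum of squares of the other two: 86² + 112² = 19940 < 23104 = 152².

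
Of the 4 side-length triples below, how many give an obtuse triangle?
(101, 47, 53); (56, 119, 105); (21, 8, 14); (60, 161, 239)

(101,47,53): 47+53 ≤ 101, not a triangle
(56,119,105): 56²+105² = 14161 = 119² → right
(21,8,14): 8²+14² = 260 < 441 = 21² → obtuse
(60,161,239): 60+161 ≤ 239, not a triangle
1 of the 4 is obtuse.

1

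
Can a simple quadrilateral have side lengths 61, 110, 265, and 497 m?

For a quadrilateral, each side must be shorter than the sum of the others.
Here the longest side is 497, but the remaining 3 sides sum to only 436.

No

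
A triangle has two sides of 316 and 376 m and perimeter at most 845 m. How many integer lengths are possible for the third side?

93

Triangle inequality: 60 < x < 692. Perimeter ≤ 845 gives x ≤ 845 − 316 − 376 = 153.
So 60 < x ≤ 153; integers 61 through 153: 93 values.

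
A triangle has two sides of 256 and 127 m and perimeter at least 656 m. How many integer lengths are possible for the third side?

Triangle inequality: 129 < x < 383. Perimeter ≥ 656 gives x ≥ 656 − 256 − 127 = 273.
So 273 ≤ x < 383; integers 273 through 382: 110 values.

110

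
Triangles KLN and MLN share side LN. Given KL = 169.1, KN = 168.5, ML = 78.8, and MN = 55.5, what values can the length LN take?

From triangle KLN: |169.1 − 168.5| < LN < 169.1 + 168.5, i.e. 0.6 < LN < 337.6.
From triangle MLN: 23.3 < LN < 134.3.
Both must hold, so LN lies in the intersection.

23.3 < LN < 134.3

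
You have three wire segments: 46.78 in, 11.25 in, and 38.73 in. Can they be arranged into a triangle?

Yes

The longest side is 46.78, and the other two sum to 49.98.
Since 49.98 > 46.78, the triangle inequality holds.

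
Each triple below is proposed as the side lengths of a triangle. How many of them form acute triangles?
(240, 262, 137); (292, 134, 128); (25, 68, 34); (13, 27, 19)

1

(240,262,137): 137²+240² = 76369 > 68644 = 262² → acute
(292,134,128): 128+134 ≤ 292, not a triangle
(25,68,34): 25+34 ≤ 68, not a triangle
(13,27,19): 13²+19² = 530 < 729 = 27² → obtuse
1 of the 4 is acute.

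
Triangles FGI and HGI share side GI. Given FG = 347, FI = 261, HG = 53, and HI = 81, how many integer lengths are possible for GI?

47

From triangle FGI: 86 < GI < 608.
From triangle HGI: 28 < GI < 134.
Intersection: 86 < GI < 134, so integers 87 through 133: 47 values.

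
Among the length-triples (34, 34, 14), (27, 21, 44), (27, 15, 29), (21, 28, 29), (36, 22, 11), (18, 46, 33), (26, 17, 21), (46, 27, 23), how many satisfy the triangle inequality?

7

(14,34,34): 14+34 > 34 → valid
(21,27,44): 21+27 > 44 → valid
(15,27,29): 15+27 > 29 → valid
(21,28,29): 21+28 > 29 → valid
(11,22,36): 11+22 ≤ 36 → not valid
(18,33,46): 18+33 > 46 → valid
(17,21,26): 17+21 > 26 → valid
(23,27,46): 23+27 > 46 → valid
7 of the 8 triples form a triangle.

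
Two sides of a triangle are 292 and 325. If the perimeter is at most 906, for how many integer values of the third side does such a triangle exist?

Triangle inequality: 33 < x < 617. Perimeter ≤ 906 gives x ≤ 906 − 292 − 325 = 289.
So 33 < x ≤ 289; integers 34 through 289: 256 values.

256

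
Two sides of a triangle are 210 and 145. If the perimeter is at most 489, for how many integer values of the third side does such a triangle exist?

69

Triangle inequality: 65 < x < 355. Perimeter ≤ 489 gives x ≤ 489 − 210 − 145 = 134.
So 65 < x ≤ 134; integers 66 through 134: 69 values.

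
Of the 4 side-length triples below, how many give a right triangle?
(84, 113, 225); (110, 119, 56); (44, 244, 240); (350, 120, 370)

(84,113,225): 84+113 ≤ 225, not a triangle
(110,119,56): 56²+110² = 15236 > 14161 = 119² → acute
(44,244,240): 44²+240² = 59536 = 244² → right
(350,120,370): 120²+350² = 136900 = 370² → right
2 of the 4 are right.

2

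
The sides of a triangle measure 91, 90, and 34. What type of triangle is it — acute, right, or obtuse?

acute

Compare the square of the longest side to the sum of squares of the other two: 34² + 90² = 9256 > 8281 = 91².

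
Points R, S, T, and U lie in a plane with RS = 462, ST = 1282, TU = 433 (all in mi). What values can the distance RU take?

387 ≤ RU ≤ 2177 mi

The maximum is all hops collinear in one direction: 462 + 1282 + 433 = 2177.
The longest hop is 1282; the others sum to 895. Folding the others back against it leaves at least 1282 − 895 = 387.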